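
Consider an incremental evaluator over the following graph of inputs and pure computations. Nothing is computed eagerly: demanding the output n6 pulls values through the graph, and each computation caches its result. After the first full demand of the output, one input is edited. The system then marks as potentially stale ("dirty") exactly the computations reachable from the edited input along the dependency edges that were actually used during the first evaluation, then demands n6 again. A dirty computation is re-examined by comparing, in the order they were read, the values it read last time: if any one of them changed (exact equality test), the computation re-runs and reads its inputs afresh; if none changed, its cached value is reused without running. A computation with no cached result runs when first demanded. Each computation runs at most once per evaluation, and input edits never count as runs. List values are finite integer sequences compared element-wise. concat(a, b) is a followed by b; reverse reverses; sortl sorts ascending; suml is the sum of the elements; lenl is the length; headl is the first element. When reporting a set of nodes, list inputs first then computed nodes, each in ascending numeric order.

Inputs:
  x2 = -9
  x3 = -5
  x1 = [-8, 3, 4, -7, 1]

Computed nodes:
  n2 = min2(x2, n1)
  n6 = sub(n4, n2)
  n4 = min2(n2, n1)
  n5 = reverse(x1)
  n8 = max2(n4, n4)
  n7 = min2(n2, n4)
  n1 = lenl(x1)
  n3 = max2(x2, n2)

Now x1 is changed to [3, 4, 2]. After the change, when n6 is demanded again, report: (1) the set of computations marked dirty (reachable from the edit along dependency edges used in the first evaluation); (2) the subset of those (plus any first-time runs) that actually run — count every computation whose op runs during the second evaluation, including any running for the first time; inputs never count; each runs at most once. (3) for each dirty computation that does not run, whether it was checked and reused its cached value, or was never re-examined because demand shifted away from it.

Dirty set: n1, n2, n4, n6.
Run set: n1, n2, n4 (3 run).
Re-examined without running (cache reused): n6.
The important point: at n6 every value read last time is unchanged, so the dirty flag clears without a run.

Initial pass — values computed on the first demand:
  n1 = lenl([-8, 3, 4, -7, 1]) = 5
  n2 = min2(-9, 5) = -9
  n4 = min2(-9, 5) = -9
  n6 = sub(-9, -9) = 0

Second demand — change propagation:
  n1: re-runs because x1 [-8, 3, 4, -7, 1]->[3, 4, 2]; new result 3.
  n2: re-runs because n1 5->3; new result -9 (unchanged).
  n4: re-runs because n1 5->3; new result -9 (unchanged).
  n6: re-examined; everything it read last time is the same (n4 unchanged, n2 unchanged) — cache 0 kept, no run.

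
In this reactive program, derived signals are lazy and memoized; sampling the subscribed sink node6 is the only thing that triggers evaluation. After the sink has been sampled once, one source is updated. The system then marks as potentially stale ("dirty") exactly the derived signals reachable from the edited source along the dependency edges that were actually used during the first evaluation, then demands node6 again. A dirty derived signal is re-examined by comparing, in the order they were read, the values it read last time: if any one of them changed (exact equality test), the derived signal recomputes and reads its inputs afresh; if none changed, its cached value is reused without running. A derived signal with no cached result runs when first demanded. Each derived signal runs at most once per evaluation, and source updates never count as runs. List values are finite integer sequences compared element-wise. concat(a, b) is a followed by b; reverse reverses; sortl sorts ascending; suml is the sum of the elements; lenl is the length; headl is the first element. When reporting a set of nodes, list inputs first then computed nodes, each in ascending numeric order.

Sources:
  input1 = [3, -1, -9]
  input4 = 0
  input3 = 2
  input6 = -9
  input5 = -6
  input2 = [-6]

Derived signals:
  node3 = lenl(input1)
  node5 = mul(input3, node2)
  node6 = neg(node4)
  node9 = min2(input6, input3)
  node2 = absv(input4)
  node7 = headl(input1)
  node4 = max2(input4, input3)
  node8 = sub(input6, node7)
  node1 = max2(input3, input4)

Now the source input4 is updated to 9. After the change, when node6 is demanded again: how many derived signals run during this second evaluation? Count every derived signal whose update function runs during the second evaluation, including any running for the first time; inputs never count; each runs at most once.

First demand of the output computes:
  node4 = max2(0, 2) = 2
  node6 = neg(2) = -2

After the edit, cleaning proceeds:
  node4: a read changed (input4 0->9) — executes, giving 9.
  node6: a read changed (node4 2->9) — executes, giving -9.

2 derived signals run: node4, node6.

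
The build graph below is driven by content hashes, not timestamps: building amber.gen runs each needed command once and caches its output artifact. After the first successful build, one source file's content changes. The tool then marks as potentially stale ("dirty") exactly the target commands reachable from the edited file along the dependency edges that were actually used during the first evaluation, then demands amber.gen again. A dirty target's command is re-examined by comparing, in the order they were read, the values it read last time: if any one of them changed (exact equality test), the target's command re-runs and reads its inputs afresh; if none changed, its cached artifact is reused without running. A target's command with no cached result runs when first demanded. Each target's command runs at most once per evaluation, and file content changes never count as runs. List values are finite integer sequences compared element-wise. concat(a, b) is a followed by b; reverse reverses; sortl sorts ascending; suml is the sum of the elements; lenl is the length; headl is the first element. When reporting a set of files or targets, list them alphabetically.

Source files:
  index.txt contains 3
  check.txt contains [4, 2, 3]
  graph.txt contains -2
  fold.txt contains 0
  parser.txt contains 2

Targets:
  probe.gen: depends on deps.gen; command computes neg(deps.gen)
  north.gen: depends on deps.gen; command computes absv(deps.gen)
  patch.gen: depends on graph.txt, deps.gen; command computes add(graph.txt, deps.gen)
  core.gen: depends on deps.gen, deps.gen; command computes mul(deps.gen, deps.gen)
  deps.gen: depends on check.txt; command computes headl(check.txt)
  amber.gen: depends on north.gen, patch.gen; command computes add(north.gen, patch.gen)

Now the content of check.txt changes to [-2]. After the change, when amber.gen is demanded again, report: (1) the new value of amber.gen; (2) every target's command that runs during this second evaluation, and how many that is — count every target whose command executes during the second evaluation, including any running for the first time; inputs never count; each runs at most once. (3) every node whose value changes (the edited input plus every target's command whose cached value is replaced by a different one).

Initial pass — values computed on the first demand:
  deps.gen = headl([4, 2, 3]) = 4
  north.gen = absv(4) = 4
  patch.gen = add(-2, 4) = 2
  amber.gen = add(4, 2) = 6

Second demand — change propagation:
  deps.gen: re-runs because check.txt [4, 2, 3]->[-2]; new result -2.
  north.gen: re-runs because deps.gen 4->-2; new result 2.
  patch.gen: re-runs because deps.gen 4->-2; new result -4.
  amber.gen: re-runs because north.gen 4->2; patch.gen 2->-4; new result -2.

amber.gen now evaluates to -2.
Run set: amber.gen, deps.gen, north.gen, patch.gen (4 run).
Changed values: amber.gen, check.txt, deps.gen, north.gen, patch.gen.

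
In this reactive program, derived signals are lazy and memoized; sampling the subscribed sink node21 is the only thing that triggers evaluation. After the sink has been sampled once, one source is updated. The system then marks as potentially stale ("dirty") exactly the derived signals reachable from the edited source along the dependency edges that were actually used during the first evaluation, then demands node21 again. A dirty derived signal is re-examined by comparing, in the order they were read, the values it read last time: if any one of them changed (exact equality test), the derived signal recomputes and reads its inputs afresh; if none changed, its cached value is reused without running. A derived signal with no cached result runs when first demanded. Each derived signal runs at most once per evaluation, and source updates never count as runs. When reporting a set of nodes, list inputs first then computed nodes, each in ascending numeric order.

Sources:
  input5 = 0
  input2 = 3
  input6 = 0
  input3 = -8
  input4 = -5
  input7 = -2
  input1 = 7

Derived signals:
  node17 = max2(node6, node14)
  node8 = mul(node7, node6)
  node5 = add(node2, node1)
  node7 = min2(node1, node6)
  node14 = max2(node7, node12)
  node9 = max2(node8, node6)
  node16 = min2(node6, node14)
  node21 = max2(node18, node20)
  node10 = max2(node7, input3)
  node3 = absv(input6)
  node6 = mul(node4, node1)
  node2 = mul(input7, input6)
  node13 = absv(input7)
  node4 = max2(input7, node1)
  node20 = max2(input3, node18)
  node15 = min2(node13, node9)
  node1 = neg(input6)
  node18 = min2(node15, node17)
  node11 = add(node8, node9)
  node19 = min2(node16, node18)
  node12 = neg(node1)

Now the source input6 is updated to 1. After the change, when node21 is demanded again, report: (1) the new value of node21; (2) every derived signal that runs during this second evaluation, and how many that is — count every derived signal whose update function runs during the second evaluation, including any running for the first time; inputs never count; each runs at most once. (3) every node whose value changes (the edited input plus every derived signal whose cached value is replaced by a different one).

Demanding node21 again yields 1.
13 derived signals run: node1, node4, node6, node7, node8, node9, node12, node14, node15, node17, node18, node20, node21.
The nodes whose values change: input6, node1, node4, node6, node7, node8, node9, node12, node14, node15, node17, node18, node20, node21.

First demand of the output computes:
  node1 = neg(0) = 0
  node4 = max2(-2, 0) = 0
  node6 = mul(0, 0) = 0
  node7 = min2(0, 0) = 0
  node8 = mul(0, 0) = 0
  node9 = max2(0, 0) = 0
  node12 = neg(0) = 0
  node13 = absv(-2) = 2
  node14 = max2(0, 0) = 0
  node15 = min2(2, 0) = 0
  node17 = max2(0, 0) = 0
  node18 = min2(0, 0) = 0
  node20 = max2(-8, 0) = 0
  node21 = max2(0, 0) = 0

After the edit, cleaning proceeds:
  node1: a read changed (input6 0->1) — executes, giving -1.
  node4: a read changed (node1 0->-1) — executes, giving -1.
  node6: a read changed (node4 0->-1; node1 0->-1) — executes, giving 1.
  node7: a read changed (node1 0->-1; node6 0->1) — executes, giving -1.
  node8: a read changed (node7 0->-1; node6 0->1) — executes, giving -1.
  node9: a read changed (node8 0->-1; node6 0->1) — executes, giving 1.
  node12: a read changed (node1 0->-1) — executes, giving 1.
  node14: a read changed (node7 0->-1; node12 0->1) — executes, giving 1.
  node15: a read changed (node9 0->1) — executes, giving 1.
  node17: a read changed (node6 0->1; node14 0->1) — executes, giving 1.
  node18: a read changed (node15 0->1; node17 0->1) — executes, giving 1.
  node20: a read changed (node18 0->1) — executes, giving 1.
  node21: a read changed (node18 0->1; node20 0->1) — executes, giving 1.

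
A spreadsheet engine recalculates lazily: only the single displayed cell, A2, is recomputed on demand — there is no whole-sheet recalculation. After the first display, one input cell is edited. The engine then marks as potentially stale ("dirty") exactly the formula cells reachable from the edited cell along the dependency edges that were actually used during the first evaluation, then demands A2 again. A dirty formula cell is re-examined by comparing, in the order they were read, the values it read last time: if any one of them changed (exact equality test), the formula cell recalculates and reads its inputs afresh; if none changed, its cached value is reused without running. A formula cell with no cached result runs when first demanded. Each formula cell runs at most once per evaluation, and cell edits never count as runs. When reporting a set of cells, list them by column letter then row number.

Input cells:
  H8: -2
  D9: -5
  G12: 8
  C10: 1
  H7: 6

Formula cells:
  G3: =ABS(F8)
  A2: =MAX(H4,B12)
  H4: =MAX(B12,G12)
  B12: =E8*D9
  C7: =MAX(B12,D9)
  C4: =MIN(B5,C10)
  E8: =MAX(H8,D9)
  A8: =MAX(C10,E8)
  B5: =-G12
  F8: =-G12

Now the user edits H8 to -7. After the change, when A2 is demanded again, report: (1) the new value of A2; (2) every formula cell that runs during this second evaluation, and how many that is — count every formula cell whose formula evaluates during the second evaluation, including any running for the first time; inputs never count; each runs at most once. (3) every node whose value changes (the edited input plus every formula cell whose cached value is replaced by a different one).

New value of A2: 25.
Formula cells that run: A2, B12, E8, H4 — 4 in total.
Values that change: A2, B12, E8, H4, H8.

First evaluation (everything demanded from the output):
  E8 = MAX(-2, -5) = -2
  B12 = -2 * -5 = 10
  H4 = MAX(10, 8) = 10
  A2 = MAX(10, 10) = 10

Propagation after the edit:
  E8: runs — H8 -2->-7; result -5.
  B12: runs — E8 -2->-5; result 25.
  H4: runs — B12 10->25; result 25.
  A2: runs — H4 10->25; B12 10->25; result 25.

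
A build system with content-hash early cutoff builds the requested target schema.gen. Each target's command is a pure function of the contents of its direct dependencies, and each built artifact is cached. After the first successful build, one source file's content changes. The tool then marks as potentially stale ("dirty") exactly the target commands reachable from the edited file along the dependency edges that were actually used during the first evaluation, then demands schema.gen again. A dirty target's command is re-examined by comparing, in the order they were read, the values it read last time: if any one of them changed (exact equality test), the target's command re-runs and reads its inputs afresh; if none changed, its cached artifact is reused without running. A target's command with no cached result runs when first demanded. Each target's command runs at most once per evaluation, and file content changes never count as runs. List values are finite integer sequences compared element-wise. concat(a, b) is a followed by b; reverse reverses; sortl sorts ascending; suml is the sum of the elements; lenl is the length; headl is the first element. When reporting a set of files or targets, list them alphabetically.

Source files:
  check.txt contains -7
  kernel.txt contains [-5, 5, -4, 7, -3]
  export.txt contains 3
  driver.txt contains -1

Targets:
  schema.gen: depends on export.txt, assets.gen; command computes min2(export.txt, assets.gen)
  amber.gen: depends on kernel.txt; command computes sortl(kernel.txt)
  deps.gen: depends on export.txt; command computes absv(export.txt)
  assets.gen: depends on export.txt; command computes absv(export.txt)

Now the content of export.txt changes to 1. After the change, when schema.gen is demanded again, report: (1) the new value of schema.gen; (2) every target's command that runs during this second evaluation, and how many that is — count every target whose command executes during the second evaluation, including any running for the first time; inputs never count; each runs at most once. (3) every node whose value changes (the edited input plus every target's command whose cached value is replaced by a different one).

First evaluation (everything demanded from the output):
  assets.gen = absv(3) = 3
  schema.gen = min2(3, 3) = 3

Propagation after the edit:
  assets.gen: runs — export.txt 3->1; result 1.
  schema.gen: runs — export.txt 3->1; assets.gen 3->1; result 1.

New value of schema.gen: 1.
Target commands that run: assets.gen, schema.gen — 2 in total.
Values that change: assets.gen, export.txt, schema.gen.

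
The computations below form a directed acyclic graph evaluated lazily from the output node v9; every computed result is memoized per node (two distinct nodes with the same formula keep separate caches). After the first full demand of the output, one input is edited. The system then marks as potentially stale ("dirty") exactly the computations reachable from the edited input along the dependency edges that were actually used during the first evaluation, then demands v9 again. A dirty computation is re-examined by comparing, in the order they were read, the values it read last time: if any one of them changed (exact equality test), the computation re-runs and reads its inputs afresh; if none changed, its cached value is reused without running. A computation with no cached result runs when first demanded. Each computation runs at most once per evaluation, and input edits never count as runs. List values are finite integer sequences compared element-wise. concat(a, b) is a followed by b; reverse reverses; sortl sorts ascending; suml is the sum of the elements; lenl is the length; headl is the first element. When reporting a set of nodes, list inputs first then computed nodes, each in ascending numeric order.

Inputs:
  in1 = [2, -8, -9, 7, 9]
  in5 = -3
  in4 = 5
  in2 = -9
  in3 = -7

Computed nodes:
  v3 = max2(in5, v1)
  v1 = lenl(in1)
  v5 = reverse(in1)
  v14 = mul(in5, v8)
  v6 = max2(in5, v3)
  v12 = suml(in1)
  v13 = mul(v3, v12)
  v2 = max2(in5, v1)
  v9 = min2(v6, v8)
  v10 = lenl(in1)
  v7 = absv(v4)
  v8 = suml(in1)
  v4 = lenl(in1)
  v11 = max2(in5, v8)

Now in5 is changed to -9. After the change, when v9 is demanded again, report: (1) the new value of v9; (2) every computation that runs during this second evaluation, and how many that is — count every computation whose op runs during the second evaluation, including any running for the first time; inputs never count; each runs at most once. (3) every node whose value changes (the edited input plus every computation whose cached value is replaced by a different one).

Demanding v9 again yields 1.
2 computations run: v3, v6.
The nodes whose values change: in5.
Note where the cutoff bites: v9 is checked, finds nothing changed, and keeps its cache.

First demand of the output computes:
  v1 = lenl([2, -8, -9, 7, 9]) = 5
  v3 = max2(-3, 5) = 5
  v6 = max2(-3, 5) = 5
  v8 = suml([2, -8, -9, 7, 9]) = 1
  v9 = min2(5, 1) = 1

After the edit, cleaning proceeds:
  v3: a read changed (in5 -3->-9) — executes, giving 5 — identical to its old value.
  v6: a read changed (in5 -3->-9) — executes, giving 5 — identical to its old value.
  v9: dirty, but its reads are unchanged (v6 unchanged, v8 unchanged); cached 1 stands.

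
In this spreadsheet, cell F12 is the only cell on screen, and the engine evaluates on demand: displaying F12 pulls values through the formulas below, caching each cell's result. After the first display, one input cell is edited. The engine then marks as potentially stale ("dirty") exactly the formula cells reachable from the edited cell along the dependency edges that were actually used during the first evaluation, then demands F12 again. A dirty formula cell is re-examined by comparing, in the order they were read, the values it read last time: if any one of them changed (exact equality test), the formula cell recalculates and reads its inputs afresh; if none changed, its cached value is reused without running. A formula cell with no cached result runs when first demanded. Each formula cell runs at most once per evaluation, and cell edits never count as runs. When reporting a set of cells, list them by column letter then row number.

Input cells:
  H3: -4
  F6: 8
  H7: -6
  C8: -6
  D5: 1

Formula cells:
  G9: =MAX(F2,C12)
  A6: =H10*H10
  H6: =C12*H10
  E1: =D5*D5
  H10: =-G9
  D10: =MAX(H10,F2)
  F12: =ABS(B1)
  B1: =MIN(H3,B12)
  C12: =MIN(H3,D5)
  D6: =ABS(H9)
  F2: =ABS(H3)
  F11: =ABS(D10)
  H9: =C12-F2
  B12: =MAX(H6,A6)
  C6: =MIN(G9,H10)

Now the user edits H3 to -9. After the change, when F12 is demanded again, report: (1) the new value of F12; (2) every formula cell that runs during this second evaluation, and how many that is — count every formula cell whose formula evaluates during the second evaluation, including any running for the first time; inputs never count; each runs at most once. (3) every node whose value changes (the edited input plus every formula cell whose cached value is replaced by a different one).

Initial pass — values computed on the first demand:
  C12 = MIN(-4, 1) = -4
  F2 = ABS(-4) = 4
  G9 = MAX(4, -4) = 4
  H10 = -(4) = -4
  A6 = -4 * -4 = 16
  H6 = -4 * -4 = 16
  B12 = MAX(16, 16) = 16
  B1 = MIN(-4, 16) = -4
  F12 = ABS(-4) = 4

Second demand — change propagation:
  C12: re-runs because H3 -4->-9; new result -9.
  F2: re-runs because H3 -4->-9; new result 9.
  G9: re-runs because F2 4->9; C12 -4->-9; new result 9.
  H10: re-runs because G9 4->9; new result -9.
  A6: re-runs because H10 -4->-9; H10 -4->-9; new result 81.
  H6: re-runs because C12 -4->-9; H10 -4->-9; new result 81.
  B12: re-runs because H6 16->81; A6 16->81; new result 81.
  B1: re-runs because H3 -4->-9; B12 16->81; new result -9.
  F12: re-runs because B1 -4->-9; new result 9.

F12 now evaluates to 9.
Run set: A6, B1, B12, C12, F2, F12, G9, H6, H10 (9 run).
Changed values: A6, B1, B12, C12, F2, F12, G9, H3, H6, H10.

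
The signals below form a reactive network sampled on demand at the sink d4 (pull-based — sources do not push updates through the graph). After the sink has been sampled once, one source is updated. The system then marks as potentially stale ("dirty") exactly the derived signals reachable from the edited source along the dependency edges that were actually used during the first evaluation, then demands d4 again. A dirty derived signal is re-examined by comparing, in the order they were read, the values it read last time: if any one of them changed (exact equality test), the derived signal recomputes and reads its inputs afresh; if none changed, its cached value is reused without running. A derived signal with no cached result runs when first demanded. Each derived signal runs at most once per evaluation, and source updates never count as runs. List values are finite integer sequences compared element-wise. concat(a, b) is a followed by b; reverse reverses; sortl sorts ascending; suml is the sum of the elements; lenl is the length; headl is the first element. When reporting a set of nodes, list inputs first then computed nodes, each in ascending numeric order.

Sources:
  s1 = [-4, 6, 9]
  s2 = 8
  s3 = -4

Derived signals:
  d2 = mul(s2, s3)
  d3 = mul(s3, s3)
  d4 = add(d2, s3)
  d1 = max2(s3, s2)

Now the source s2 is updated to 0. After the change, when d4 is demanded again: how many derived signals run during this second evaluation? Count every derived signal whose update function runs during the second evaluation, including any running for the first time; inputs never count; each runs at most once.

Initial pass — values computed on the first demand:
  d2 = mul(8, -4) = -32
  d4 = add(-32, -4) = -36

Second demand — change propagation:
  d2: re-runs because s2 8->0; new result 0.
  d4: re-runs because d2 -32->0; new result -4.

Run set: d2, d4 (2 run).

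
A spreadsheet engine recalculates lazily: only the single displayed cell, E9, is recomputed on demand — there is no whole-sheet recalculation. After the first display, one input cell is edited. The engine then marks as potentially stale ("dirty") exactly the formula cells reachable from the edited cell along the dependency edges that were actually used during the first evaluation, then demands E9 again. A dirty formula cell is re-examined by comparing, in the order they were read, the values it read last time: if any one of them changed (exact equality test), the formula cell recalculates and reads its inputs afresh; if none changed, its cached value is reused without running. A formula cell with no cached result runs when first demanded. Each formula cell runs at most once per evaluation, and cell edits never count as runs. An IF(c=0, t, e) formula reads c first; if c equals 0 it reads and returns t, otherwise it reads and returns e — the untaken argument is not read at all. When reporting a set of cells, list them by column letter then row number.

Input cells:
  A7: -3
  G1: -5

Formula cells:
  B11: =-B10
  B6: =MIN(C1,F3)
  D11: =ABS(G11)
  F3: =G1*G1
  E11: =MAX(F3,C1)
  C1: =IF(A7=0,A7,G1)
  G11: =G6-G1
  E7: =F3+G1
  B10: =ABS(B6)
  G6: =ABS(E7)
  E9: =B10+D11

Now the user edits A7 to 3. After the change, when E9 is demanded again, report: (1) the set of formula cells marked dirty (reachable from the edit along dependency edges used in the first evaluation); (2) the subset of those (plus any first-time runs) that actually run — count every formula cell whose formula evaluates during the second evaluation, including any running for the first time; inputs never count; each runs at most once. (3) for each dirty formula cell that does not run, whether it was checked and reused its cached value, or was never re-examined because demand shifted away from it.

First evaluation (everything demanded from the output):
  C1 = IF(A7=0: A7=-3 -> else branch G1) = -5
  F3 = -5 * -5 = 25
  B6 = MIN(-5, 25) = -5
  B10 = ABS(-5) = 5
  E7 = 25 + -5 = 20
  G6 = ABS(20) = 20
  G11 = 20 - -5 = 25
  D11 = ABS(25) = 25
  E9 = 5 + 25 = 30

Propagation after the edit:
  C1: runs — A7 -3->3; result -5 (same value as before).
  B6: checked — values it read are unchanged (C1 unchanged, F3 unchanged); reused cached -5 without running.
  B10: checked — values it read are unchanged (B6 unchanged); reused cached 5 without running.
  E9: checked — values it read are unchanged (B10 unchanged, D11 unchanged); reused cached 30 without running.

Key observation: the change is absorbed at C1 — it re-runs but produces the same value, and the output's value is unchanged.

Marked dirty: B6, B10, C1, E9.
Formula cells that run: C1 — 1 in total.
Checked but reused from cache: B6, B10, E9.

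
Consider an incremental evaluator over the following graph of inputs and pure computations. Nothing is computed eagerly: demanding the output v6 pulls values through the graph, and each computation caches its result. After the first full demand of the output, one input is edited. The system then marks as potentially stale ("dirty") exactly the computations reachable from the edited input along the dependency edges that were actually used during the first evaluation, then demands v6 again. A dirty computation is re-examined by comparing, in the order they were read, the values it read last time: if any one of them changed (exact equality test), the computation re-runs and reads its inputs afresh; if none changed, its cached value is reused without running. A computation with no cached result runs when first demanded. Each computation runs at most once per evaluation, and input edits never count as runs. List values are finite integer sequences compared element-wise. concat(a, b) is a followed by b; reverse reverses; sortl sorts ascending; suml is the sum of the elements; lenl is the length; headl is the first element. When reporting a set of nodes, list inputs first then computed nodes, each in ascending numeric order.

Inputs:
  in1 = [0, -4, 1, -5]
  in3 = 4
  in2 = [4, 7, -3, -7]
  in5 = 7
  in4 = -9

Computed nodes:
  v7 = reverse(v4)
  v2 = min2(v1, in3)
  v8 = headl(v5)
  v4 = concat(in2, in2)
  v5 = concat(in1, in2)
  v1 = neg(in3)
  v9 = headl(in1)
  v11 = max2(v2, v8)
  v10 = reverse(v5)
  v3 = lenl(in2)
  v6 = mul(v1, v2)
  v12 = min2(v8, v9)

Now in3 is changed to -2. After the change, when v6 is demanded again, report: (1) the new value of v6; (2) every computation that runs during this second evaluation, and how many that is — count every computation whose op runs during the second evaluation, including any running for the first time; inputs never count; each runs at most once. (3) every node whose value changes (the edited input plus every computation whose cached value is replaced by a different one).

v6 now evaluates to -4.
Run set: v1, v2, v6 (3 run).
Changed values: in3, v1, v2, v6.

Initial pass — values computed on the first demand:
  v1 = neg(4) = -4
  v2 = min2(-4, 4) = -4
  v6 = mul(-4, -4) = 16

Second demand — change propagation:
  v1: re-runs because in3 4->-2; new result 2.
  v2: re-runs because v1 -4->2; in3 4->-2; new result -2.
  v6: re-runs because v1 -4->2; v2 -4->-2; new result -4.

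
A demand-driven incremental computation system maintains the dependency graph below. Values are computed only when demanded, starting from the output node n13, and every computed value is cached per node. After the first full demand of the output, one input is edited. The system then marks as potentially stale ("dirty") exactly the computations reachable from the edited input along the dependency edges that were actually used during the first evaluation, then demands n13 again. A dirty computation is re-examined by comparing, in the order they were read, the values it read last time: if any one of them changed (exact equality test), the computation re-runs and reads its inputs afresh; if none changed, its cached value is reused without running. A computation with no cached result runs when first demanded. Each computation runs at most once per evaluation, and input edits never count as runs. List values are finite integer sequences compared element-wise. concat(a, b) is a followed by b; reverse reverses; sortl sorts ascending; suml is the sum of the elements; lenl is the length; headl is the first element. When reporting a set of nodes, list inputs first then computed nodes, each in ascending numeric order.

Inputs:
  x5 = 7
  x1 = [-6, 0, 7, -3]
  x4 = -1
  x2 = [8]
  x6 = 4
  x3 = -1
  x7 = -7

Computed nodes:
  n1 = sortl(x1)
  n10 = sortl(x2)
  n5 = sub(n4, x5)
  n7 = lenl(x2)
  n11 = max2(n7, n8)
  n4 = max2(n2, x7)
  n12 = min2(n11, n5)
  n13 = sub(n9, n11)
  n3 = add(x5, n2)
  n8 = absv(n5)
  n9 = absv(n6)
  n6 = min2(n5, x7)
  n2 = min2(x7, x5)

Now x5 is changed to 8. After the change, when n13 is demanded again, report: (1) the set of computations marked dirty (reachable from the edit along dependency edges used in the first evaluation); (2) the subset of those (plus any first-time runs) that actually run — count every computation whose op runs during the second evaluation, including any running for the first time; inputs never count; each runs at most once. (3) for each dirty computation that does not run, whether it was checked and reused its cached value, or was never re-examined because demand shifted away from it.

Marked dirty: n2, n4, n5, n6, n8, n9, n11, n13.
Computations that run: n2, n5, n6, n8, n9, n11, n13 — 7 in total.
Checked but reused from cache: n4.
Key observation: the cutoff stops propagation at n4 — its inputs' values are unchanged, so it reuses its cache.

First evaluation (everything demanded from the output):
  n2 = min2(-7, 7) = -7
  n4 = max2(-7, -7) = -7
  n5 = sub(-7, 7) = -14
  n6 = min2(-14, -7) = -14
  n7 = lenl([8]) = 1
  n8 = absv(-14) = 14
  n9 = absv(-14) = 14
  n11 = max2(1, 14) = 14
  n13 = sub(14, 14) = 0

Propagation after the edit:
  n2: runs — x5 7->8; result -7 (same value as before).
  n4: checked — values it read are unchanged (n2 unchanged, x7 unchanged); reused cached -7 without running.
  n5: runs — x5 7->8; result -15.
  n6: runs — n5 -14->-15; result -15.
  n8: runs — n5 -14->-15; result 15.
  n9: runs — n6 -14->-15; result 15.
  n11: runs — n8 14->15; result 15.
  n13: runs — n9 14->15; n11 14->15; result 0 (same value as before).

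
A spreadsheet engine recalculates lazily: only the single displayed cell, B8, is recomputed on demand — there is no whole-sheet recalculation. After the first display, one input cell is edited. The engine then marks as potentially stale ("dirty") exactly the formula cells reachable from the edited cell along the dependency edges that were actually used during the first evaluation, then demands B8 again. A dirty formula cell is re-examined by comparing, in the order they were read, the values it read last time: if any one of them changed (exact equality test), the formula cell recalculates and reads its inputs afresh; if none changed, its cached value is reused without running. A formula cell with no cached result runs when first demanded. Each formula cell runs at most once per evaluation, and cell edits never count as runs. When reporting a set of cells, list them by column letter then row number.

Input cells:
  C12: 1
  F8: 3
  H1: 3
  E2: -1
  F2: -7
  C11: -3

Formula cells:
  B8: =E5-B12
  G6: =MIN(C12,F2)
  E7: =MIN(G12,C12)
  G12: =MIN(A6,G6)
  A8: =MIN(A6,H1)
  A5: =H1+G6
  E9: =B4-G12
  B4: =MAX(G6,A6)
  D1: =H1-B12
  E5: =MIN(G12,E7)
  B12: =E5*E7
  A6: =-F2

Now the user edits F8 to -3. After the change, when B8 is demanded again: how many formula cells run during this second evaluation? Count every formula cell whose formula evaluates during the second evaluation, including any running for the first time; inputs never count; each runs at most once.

First evaluation (everything demanded from the output):
  A6 = -(-7) = 7
  G6 = MIN(1, -7) = -7
  G12 = MIN(7, -7) = -7
  E7 = MIN(-7, 1) = -7
  E5 = MIN(-7, -7) = -7
  B12 = -7 * -7 = 49
  B8 = -7 - 49 = -56

Propagation after the edit:
  F8 feeds no computation that the output demands — nothing is marked dirty and nothing runs.

Key observation: F8 is never demanded by the output, so the edit triggers no recomputation at all.

Formula cells that run: none — 0 in total.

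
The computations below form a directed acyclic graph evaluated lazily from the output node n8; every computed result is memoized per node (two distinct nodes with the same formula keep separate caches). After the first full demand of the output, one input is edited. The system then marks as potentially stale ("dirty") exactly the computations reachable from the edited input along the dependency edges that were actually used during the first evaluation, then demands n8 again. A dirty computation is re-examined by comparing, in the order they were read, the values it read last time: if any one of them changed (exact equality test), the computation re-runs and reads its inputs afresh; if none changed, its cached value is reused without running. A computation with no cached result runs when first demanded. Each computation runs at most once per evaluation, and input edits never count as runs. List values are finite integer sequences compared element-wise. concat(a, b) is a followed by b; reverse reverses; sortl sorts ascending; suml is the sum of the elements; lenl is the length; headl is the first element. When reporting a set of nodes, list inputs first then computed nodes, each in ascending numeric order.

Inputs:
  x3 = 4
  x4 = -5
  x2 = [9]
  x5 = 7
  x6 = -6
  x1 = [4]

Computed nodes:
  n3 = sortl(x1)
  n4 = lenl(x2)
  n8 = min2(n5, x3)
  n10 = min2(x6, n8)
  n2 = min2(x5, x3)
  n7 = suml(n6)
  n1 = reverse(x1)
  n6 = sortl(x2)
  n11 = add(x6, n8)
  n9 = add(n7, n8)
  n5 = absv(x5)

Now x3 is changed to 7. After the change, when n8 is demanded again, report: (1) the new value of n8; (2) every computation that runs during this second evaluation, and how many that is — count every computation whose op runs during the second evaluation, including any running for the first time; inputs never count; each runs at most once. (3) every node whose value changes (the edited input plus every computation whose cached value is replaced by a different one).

Demanding n8 again yields 7.
1 computations run: n8.
The nodes whose values change: x3, n8.

First demand of the output computes:
  n5 = absv(7) = 7
  n8 = min2(7, 4) = 4

After the edit, cleaning proceeds:
  n8: a read changed (x3 4->7) — executes, giving 7.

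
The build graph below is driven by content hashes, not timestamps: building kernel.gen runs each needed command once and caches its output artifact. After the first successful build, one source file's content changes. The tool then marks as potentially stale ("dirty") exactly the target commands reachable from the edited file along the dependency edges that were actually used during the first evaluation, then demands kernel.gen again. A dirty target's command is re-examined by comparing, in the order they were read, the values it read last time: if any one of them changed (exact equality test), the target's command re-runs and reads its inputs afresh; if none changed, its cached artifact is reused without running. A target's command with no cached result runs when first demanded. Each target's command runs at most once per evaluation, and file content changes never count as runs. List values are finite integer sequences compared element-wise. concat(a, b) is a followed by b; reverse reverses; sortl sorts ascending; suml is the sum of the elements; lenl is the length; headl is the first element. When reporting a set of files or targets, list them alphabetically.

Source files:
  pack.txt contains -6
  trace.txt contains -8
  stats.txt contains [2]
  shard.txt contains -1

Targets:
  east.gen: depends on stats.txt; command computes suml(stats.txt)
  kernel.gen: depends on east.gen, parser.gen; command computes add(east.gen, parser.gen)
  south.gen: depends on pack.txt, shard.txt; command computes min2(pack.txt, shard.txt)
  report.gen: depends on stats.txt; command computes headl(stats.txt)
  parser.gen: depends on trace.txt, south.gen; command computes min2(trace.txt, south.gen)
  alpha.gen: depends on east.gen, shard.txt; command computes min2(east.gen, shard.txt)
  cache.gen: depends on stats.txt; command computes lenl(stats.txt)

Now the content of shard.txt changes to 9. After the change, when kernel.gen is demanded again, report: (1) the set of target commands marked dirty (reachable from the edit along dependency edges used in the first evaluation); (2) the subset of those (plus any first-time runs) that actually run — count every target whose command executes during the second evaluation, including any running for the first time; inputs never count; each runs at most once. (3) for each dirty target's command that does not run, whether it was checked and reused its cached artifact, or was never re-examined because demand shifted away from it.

Dirty set: kernel.gen, parser.gen, south.gen.
Run set: south.gen (1 run).
Re-examined without running (cache reused): kernel.gen, parser.gen.
The important point: south.gen recomputes to an identical value, and the output ends up unchanged.

Initial pass — values computed on the first demand:
  east.gen = suml([2]) = 2
  south.gen = min2(-6, -1) = -6
  parser.gen = min2(-8, -6) = -8
  kernel.gen = add(2, -8) = -6

Second demand — change propagation:
  south.gen: re-runs because shard.txt -1->9; new result -6 (unchanged).
  parser.gen: re-examined; everything it read last time is the same (trace.txt unchanged, south.gen unchanged) — cache -8 kept, no run.
  kernel.gen: re-examined; everything it read last time is the same (east.gen unchanged, parser.gen unchanged) — cache -6 kept, no run.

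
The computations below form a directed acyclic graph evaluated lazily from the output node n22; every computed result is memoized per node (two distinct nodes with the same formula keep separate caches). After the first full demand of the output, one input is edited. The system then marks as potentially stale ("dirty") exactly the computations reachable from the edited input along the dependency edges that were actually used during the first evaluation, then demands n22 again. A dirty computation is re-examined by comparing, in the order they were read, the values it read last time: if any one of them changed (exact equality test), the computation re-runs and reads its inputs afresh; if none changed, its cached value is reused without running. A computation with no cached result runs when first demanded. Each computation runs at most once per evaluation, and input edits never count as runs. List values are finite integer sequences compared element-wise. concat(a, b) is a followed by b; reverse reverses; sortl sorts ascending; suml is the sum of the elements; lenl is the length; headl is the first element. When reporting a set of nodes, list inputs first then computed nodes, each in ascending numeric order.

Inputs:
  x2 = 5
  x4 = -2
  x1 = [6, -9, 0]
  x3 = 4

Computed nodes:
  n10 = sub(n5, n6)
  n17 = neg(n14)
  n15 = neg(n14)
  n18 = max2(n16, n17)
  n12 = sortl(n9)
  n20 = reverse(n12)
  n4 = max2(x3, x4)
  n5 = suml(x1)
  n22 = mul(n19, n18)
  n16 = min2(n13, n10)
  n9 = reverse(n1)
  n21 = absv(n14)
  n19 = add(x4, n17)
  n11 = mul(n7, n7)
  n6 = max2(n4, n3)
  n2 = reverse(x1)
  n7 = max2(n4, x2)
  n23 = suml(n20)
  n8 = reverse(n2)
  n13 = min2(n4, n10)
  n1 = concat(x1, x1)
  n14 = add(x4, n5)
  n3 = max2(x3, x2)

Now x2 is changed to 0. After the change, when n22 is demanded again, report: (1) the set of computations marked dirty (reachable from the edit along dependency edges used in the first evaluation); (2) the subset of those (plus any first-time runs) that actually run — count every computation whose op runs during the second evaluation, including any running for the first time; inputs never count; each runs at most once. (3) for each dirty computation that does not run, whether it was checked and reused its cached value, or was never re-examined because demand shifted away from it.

The edit dirties: n3, n6, n10, n13, n16, n18, n22.
6 computations run: n3, n6, n10, n13, n16, n18.
Cache hits after checking: n22.
Note the absorption at n18: it re-runs yet its value is the same, leaving the output's value untouched.

First demand of the output computes:
  n3 = max2(4, 5) = 5
  n4 = max2(4, -2) = 4
  n5 = suml([6, -9, 0]) = -3
  n6 = max2(4, 5) = 5
  n10 = sub(-3, 5) = -8
  n13 = min2(4, -8) = -8
  n14 = add(-2, -3) = -5
  n16 = min2(-8, -8) = -8
  n17 = neg(-5) = 5
  n18 = max2(-8, 5) = 5
  n19 = add(-2, 5) = 3
  n22 = mul(3, 5) = 15

After the edit, cleaning proceeds:
  n3: a read changed (x2 5->0) — executes, giving 4.
  n6: a read changed (n3 5->4) — executes, giving 4.
  n10: a read changed (n6 5->4) — executes, giving -7.
  n13: a read changed (n10 -8->-7) — executes, giving -7.
  n16: a read changed (n13 -8->-7; n10 -8->-7) — executes, giving -7.
  n18: a read changed (n16 -8->-7) — executes, giving 5 — identical to its old value.
  n22: dirty, but its reads are unchanged (n19 unchanged, n18 unchanged); cached 15 stands.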